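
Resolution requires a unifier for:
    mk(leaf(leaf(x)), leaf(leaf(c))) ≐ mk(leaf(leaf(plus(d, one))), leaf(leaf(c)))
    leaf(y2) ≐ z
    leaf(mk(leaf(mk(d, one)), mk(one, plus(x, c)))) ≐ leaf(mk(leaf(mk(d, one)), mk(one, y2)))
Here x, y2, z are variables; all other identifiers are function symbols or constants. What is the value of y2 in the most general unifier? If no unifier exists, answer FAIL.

Decompose mk/2: leaf(leaf(x)) ≐ leaf(leaf(plus(d, one))),  leaf(leaf(c)) ≐ leaf(leaf(c)).
Decompose leaf/1: leaf(x) ≐ leaf(plus(d, one)).
Decompose leaf/1: x ≐ plus(d, one).
Bind x := plus(d, one); substituting into the one remaining equation that mentions x gives: leaf(mk(leaf(mk(d, one)), mk(one, plus(plus(d, one), c)))) ≐ leaf(mk(leaf(mk(d, one)), mk(one, y2))).
Delete trivial equation leaf(leaf(c)) ≐ leaf(leaf(c)).
Bind z := leaf(y2); no other remaining equation mentions z.
Decompose leaf/1: mk(leaf(mk(d, one)), mk(one, plus(plus(d, one), c))) ≐ mk(leaf(mk(d, one)), mk(one, y2)).
Decompose mk/2: leaf(mk(d, one)) ≐ leaf(mk(d, one)),  mk(one, plus(plus(d, one), c)) ≐ mk(one, y2).
Delete trivial equation leaf(mk(d, one)) ≐ leaf(mk(d, one)).
Decompose mk/2: one ≐ one,  plus(plus(d, one), c) ≐ y2.
Delete trivial equation one ≐ one.
Bind y2 := plus(plus(d, one), c). Substituting into the earlier binding gives z := leaf(plus(plus(d, one), c)).
MGU = { x ↦ plus(d, one), z ↦ leaf(plus(plus(d, one), c)), y2 ↦ plus(plus(d, one), c) }, so y2 ↦ plus(plus(d, one), c).

plus(plus(d, one), c)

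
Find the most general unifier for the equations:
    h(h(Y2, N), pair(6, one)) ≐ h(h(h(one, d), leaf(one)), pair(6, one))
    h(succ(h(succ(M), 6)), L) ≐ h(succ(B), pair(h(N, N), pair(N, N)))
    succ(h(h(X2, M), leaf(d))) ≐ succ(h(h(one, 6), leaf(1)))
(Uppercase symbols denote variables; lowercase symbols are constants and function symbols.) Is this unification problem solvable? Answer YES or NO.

NO

Decompose h/2: h(Y2, N) ≐ h(h(one, d), leaf(one)),  pair(6, one) ≐ pair(6, one).
Decompose h/2: Y2 ≐ h(one, d),  N ≐ leaf(one).
Bind Y2 := h(one, d); no other remaining equation mentions Y2.
Bind N := leaf(one); substituting into the one remaining equation that mentions N gives: h(succ(h(succ(M), 6)), L) ≐ h(succ(B), pair(h(leaf(one), leaf(one)), pair(leaf(one), leaf(one)))).
Delete trivial equation pair(6, one) ≐ pair(6, one).
Decompose h/2: succ(h(succ(M), 6)) ≐ succ(B),  L ≐ pair(h(leaf(one), leaf(one)), pair(leaf(one), leaf(one))).
Decompose succ/1: h(succ(M), 6) ≐ B.
Bind B := h(succ(M), 6); no other remaining equation mentions B.
Bind L := pair(h(leaf(one), leaf(one)), pair(leaf(one), leaf(one))); no other remaining equation mentions L.
Decompose succ/1: h(h(X2, M), leaf(d)) ≐ h(h(one, 6), leaf(1)).
Decompose h/2: h(X2, M) ≐ h(one, 6),  leaf(d) ≐ leaf(1).
Decompose h/2: X2 ≐ one,  M ≐ 6.
Bind X2 := one; no other remaining equation mentions X2.
Bind M := 6; no other remaining equation mentions M. Substituting into the earlier binding gives B := h(succ(6), 6).
Decompose leaf/1: d ≐ 1.
Clash: constants d and 1 differ; no unifier exists.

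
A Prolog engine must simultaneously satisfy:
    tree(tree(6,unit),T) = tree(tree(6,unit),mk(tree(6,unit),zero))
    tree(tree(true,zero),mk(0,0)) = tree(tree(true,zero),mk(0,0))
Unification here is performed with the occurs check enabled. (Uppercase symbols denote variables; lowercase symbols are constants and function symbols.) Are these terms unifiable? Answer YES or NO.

YES

Decompose tree/2: tree(6,unit) = tree(6,unit),  T = mk(tree(6,unit),zero).
Delete trivial equation tree(6,unit) = tree(6,unit).
Bind T := mk(tree(6,unit),zero); no other remaining equation mentions T.
Delete trivial equation tree(tree(true,zero),mk(0,0)) = tree(tree(true,zero),mk(0,0)).
No equations remain and no clash or occurs-check failure arose, so a unifier exists.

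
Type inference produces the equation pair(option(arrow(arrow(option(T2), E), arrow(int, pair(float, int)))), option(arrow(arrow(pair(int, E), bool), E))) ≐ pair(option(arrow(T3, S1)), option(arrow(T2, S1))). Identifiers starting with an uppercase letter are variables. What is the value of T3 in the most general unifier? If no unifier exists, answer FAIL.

Decompose pair/2: option(arrow(arrow(option(T2), E), arrow(int, pair(float, int)))) ≐ option(arrow(T3, S1)),  option(arrow(arrow(pair(int, E), bool), E)) ≐ option(arrow(T2, S1)).
Decompose option/1: arrow(arrow(option(T2), E), arrow(int, pair(float, int))) ≐ arrow(T3, S1).
Decompose arrow/2: arrow(option(T2), E) ≐ T3,  arrow(int, pair(float, int)) ≐ S1.
Bind T3 := arrow(option(T2), E); no other remaining equation mentions T3.
Bind S1 := arrow(int, pair(float, int)); substituting into the remaining equation gives: option(arrow(arrow(pair(int, E), bool), E)) ≐ option(arrow(T2, arrow(int, pair(float, int)))).
Decompose option/1: arrow(arrow(pair(int, E), bool), E) ≐ arrow(T2, arrow(int, pair(float, int))).
Decompose arrow/2: arrow(pair(int, E), bool) ≐ T2,  E ≐ arrow(int, pair(float, int)).
Bind T2 := arrow(pair(int, E), bool); no other remaining equation mentions T2. Substituting into the earlier binding gives T3 := arrow(option(arrow(pair(int, E), bool)), E).
Bind E := arrow(int, pair(float, int)). Substituting into the earlier bindings gives T3 := arrow(option(arrow(pair(int, arrow(int, pair(float, int))), bool)), arrow(int, pair(float, int))), T2 := arrow(pair(int, arrow(int, pair(float, int))), bool).
MGU = { T3 ↦ arrow(option(arrow(pair(int, arrow(int, pair(float, int))), bool)), arrow(int, pair(float, int))), S1 ↦ arrow(int, pair(float, int)), T2 ↦ arrow(pair(int, arrow(int, pair(float, int))), bool), E ↦ arrow(int, pair(float, int)) }, so T3 ↦ arrow(option(arrow(pair(int, arrow(int, pair(float, int))), bool)), arrow(int, pair(float, int))).

arrow(option(arrow(pair(int, arrow(int, pair(float, int))), bool)), arrow(int, pair(float, int)))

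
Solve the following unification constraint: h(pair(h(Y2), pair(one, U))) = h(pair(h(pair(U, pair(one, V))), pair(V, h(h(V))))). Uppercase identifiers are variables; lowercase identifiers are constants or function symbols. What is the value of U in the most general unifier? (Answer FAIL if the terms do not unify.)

h(h(one))

Decompose h/1: pair(h(Y2), pair(one, U)) = pair(h(pair(U, pair(one, V))), pair(V, h(h(V)))).
Decompose pair/2: h(Y2) = h(pair(U, pair(one, V))),  pair(one, U) = pair(V, h(h(V))).
Decompose h/1: Y2 = pair(U, pair(one, V)).
Bind Y2 := pair(U, pair(one, V)); no other remaining equation mentions Y2.
Decompose pair/2: one = V,  U = h(h(V)).
Bind V := one; substituting into the remaining equation gives: U = h(h(one)). Substituting into the earlier binding gives Y2 := pair(U, pair(one, one)).
Bind U := h(h(one)). Substituting into the earlier binding gives Y2 := pair(h(h(one)), pair(one, one)).
MGU = { Y2 -> pair(h(h(one)), pair(one, one)), V -> one, U -> h(h(one)) }, so U -> h(h(one)).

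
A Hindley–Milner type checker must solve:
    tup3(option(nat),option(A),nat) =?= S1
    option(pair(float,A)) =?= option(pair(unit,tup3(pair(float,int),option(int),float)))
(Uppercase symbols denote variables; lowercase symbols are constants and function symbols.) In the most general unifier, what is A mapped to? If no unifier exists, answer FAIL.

FAIL

Bind S1 := tup3(option(nat),option(A),nat); no other remaining equation mentions S1.
Decompose option/1: pair(float,A) =?= pair(unit,tup3(pair(float,int),option(int),float)).
Decompose pair/2: float =?= unit,  A =?= tup3(pair(float,int),option(int),float).
Clash: constants float and unit differ; no unifier exists.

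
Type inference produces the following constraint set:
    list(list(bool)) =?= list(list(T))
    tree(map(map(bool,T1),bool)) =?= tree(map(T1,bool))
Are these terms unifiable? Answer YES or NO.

NO

Decompose list/1: list(bool) =?= list(T).
Decompose list/1: bool =?= T.
Bind T := bool; no other remaining equation mentions T.
Decompose tree/1: map(map(bool,T1),bool) =?= map(T1,bool).
Decompose map/2: map(bool,T1) =?= T1,  bool =?= bool.
Occurs check fails: T1 occurs in map(bool,T1); the equation T1 =?= map(bool,T1) has no finite solution.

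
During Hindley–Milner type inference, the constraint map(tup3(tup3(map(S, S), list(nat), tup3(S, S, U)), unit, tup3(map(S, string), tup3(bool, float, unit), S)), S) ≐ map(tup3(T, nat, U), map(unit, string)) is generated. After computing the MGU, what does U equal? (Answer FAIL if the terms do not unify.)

Decompose map/2: tup3(tup3(map(S, S), list(nat), tup3(S, S, U)), unit, tup3(map(S, string), tup3(bool, float, unit), S)) ≐ tup3(T, nat, U),  S ≐ map(unit, string).
Decompose tup3/3: tup3(map(S, S), list(nat), tup3(S, S, U)) ≐ T,  unit ≐ nat,  tup3(map(S, string), tup3(bool, float, unit), S) ≐ U.
Bind T := tup3(map(S, S), list(nat), tup3(S, S, U)); no other remaining equation mentions T.
Clash: constants unit and nat differ; no unifier exists.

FAIL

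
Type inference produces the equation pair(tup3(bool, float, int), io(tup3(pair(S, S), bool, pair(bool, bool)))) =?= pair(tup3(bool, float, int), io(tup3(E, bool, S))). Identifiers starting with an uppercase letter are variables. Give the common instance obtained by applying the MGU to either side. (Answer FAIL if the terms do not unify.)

Decompose pair/2: tup3(bool, float, int) =?= tup3(bool, float, int),  io(tup3(pair(S, S), bool, pair(bool, bool))) =?= io(tup3(E, bool, S)).
Delete trivial equation tup3(bool, float, int) =?= tup3(bool, float, int).
Decompose io/1: tup3(pair(S, S), bool, pair(bool, bool)) =?= tup3(E, bool, S).
Decompose tup3/3: pair(S, S) =?= E,  bool =?= bool,  pair(bool, bool) =?= S.
Bind E := pair(S, S); no other remaining equation mentions E.
Delete trivial equation bool =?= bool.
Bind S := pair(bool, bool). Substituting into the earlier binding gives E := pair(pair(bool, bool), pair(bool, bool)).
Applying the MGU to either side gives pair(tup3(bool, float, int), io(tup3(pair(pair(bool, bool), pair(bool, bool)), bool, pair(bool, bool)))).

pair(tup3(bool, float, int), io(tup3(pair(pair(bool, bool), pair(bool, bool)), bool, pair(bool, bool))))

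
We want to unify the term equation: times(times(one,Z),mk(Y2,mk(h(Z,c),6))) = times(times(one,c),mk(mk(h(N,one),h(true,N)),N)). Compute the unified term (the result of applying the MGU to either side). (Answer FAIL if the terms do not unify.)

times(times(one,c),mk(mk(h(mk(h(c,c),6),one),h(true,mk(h(c,c),6))),mk(h(c,c),6)))

Decompose times/2: times(one,Z) = times(one,c),  mk(Y2,mk(h(Z,c),6)) = mk(mk(h(N,one),h(true,N)),N).
Decompose times/2: one = one,  Z = c.
Delete trivial equation one = one.
Bind Z := c; substituting into the remaining equation gives: mk(Y2,mk(h(c,c),6)) = mk(mk(h(N,one),h(true,N)),N).
Decompose mk/2: Y2 = mk(h(N,one),h(true,N)),  mk(h(c,c),6) = N.
Bind Y2 := mk(h(N,one),h(true,N)); no other remaining equation mentions Y2.
Bind N := mk(h(c,c),6). Substituting into the earlier binding gives Y2 := mk(h(mk(h(c,c),6),one),h(true,mk(h(c,c),6))).
Applying the MGU to either side gives times(times(one,c),mk(mk(h(mk(h(c,c),6),one),h(true,mk(h(c,c),6))),mk(h(c,c),6))).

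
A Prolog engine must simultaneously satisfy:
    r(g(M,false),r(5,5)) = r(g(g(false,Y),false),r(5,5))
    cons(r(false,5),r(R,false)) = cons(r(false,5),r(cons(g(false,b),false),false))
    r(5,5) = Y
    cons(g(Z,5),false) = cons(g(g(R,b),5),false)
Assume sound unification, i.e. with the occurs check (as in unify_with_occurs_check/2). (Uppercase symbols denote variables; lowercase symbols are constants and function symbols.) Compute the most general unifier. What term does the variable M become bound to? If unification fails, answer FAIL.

Decompose r/2: g(M,false) = g(g(false,Y),false),  r(5,5) = r(5,5).
Decompose g/2: M = g(false,Y),  false = false.
Bind M := g(false,Y); no other remaining equation mentions M.
Delete trivial equation false = false.
Delete trivial equation r(5,5) = r(5,5).
Decompose cons/2: r(false,5) = r(false,5),  r(R,false) = r(cons(g(false,b),false),false).
Delete trivial equation r(false,5) = r(false,5).
Decompose r/2: R = cons(g(false,b),false),  false = false.
Bind R := cons(g(false,b),false); substituting into the one remaining equation that mentions R gives: cons(g(Z,5),false) = cons(g(g(cons(g(false,b),false),b),5),false).
Delete trivial equation false = false.
Bind Y := r(5,5); no other remaining equation mentions Y. Substituting into the earlier binding gives M := g(false,r(5,5)).
Decompose cons/2: g(Z,5) = g(g(cons(g(false,b),false),b),5),  false = false.
Decompose g/2: Z = g(cons(g(false,b),false),b),  5 = 5.
Bind Z := g(cons(g(false,b),false),b); no other remaining equation mentions Z.
Delete trivial equation 5 = 5.
Delete trivial equation false = false.
MGU = { M = g(false,r(5,5)), R = cons(g(false,b),false), Y = r(5,5), Z = g(cons(g(false,b),false),b) }, so M = g(false,r(5,5)).

g(false,r(5,5))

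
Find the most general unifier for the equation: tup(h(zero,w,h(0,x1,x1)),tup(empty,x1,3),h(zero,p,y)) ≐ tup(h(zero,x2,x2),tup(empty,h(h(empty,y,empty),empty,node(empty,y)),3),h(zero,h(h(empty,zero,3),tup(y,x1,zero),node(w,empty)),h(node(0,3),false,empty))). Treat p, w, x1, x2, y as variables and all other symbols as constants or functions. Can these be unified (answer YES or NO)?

Decompose tup/3: h(zero,w,h(0,x1,x1)) ≐ h(zero,x2,x2),  tup(empty,x1,3) ≐ tup(empty,h(h(empty,y,empty),empty,node(empty,y)),3),  h(zero,p,y) ≐ h(zero,h(h(empty,zero,3),tup(y,x1,zero),node(w,empty)),h(node(0,3),false,empty)).
Decompose h/3: zero ≐ zero,  w ≐ x2,  h(0,x1,x1) ≐ x2.
Delete trivial equation zero ≐ zero.
Bind w := x2; substituting into the one remaining equation that mentions w gives: h(zero,p,y) ≐ h(zero,h(h(empty,zero,3),tup(y,x1,zero),node(x2,empty)),h(node(0,3),false,empty)).
Bind x2 := h(0,x1,x1); substituting into the one remaining equation that mentions x2 gives: h(zero,p,y) ≐ h(zero,h(h(empty,zero,3),tup(y,x1,zero),node(h(0,x1,x1),empty)),h(node(0,3),false,empty)). Substituting into the earlier binding gives w := h(0,x1,x1).
Decompose tup/3: empty ≐ empty,  x1 ≐ h(h(empty,y,empty),empty,node(empty,y)),  3 ≐ 3.
Delete trivial equation empty ≐ empty.
Bind x1 := h(h(empty,y,empty),empty,node(empty,y)); substituting into the one remaining equation that mentions x1 gives: h(zero,p,y) ≐ h(zero,h(h(empty,zero,3),tup(y,h(h(empty,y,empty),empty,node(empty,y)),zero),node(h(0,h(h(empty,y,empty),empty,node(empty,y)),h(h(empty,y,empty),empty,node(empty,y))),empty)),h(node(0,3),false,empty)). Substituting into the earlier bindings gives w := h(0,h(h(empty,y,empty),empty,node(empty,y)),h(h(empty,y,empty),empty,node(empty,y))), x2 := h(0,h(h(empty,y,empty),empty,node(empty,y)),h(h(empty,y,empty),empty,node(empty,y))).
Delete trivial equation 3 ≐ 3.
Decompose h/3: zero ≐ zero,  p ≐ h(h(empty,zero,3),tup(y,h(h(empty,y,empty),empty,node(empty,y)),zero),node(h(0,h(h(empty,y,empty),empty,node(empty,y)),h(h(empty,y,empty),empty,node(empty,y))),empty)),  y ≐ h(node(0,3),false,empty).
Delete trivial equation zero ≐ zero.
Bind p := h(h(empty,zero,3),tup(y,h(h(empty,y,empty),empty,node(empty,y)),zero),node(h(0,h(h(empty,y,empty),empty,node(empty,y)),h(h(empty,y,empty),empty,node(empty,y))),empty)); no other remaining equation mentions p.
Bind y := h(node(0,3),false,empty). Substituting into the earlier bindings gives w := h(0,h(h(empty,h(node(0,3),false,empty),empty),empty,node(empty,h(node(0,3),false,empty))),h(h(empty,h(node(0,3),false,empty),empty),empty,node(empty,h(node(0,3),false,empty)))), x2 := h(0,h(h(empty,h(node(0,3),false,empty),empty),empty,node(empty,h(node(0,3),false,empty))),h(h(empty,h(node(0,3),false,empty),empty),empty,node(empty,h(node(0,3),false,empty)))), x1 := h(h(empty,h(node(0,3),false,empty),empty),empty,node(empty,h(node(0,3),false,empty))), p := h(h(empty,zero,3),tup(h(node(0,3),false,empty),h(h(empty,h(node(0,3),false,empty),empty),empty,node(empty,h(node(0,3),false,empty))),zero),node(h(0,h(h(empty,h(node(0,3),false,empty),empty),empty,node(empty,h(node(0,3),false,empty))),h(h(empty,h(node(0,3),false,empty),empty),empty,node(empty,h(node(0,3),false,empty)))),empty)).
No equations remain and no clash or occurs-check failure arose, so a unifier exists.

YES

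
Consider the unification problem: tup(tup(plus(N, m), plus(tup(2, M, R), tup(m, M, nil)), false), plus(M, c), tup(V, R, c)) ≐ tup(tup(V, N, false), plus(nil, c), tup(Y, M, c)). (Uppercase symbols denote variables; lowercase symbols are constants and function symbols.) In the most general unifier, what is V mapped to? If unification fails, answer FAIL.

plus(plus(tup(2, nil, nil), tup(m, nil, nil)), m)

Decompose tup/3: tup(plus(N, m), plus(tup(2, M, R), tup(m, M, nil)), false) ≐ tup(V, N, false),  plus(M, c) ≐ plus(nil, c),  tup(V, R, c) ≐ tup(Y, M, c).
Decompose tup/3: plus(N, m) ≐ V,  plus(tup(2, M, R), tup(m, M, nil)) ≐ N,  false ≐ false.
Bind V := plus(N, m); substituting into the one remaining equation that mentions V gives: tup(plus(N, m), R, c) ≐ tup(Y, M, c).
Bind N := plus(tup(2, M, R), tup(m, M, nil)); substituting into the one remaining equation that mentions N gives: tup(plus(plus(tup(2, M, R), tup(m, M, nil)), m), R, c) ≐ tup(Y, M, c). Substituting into the earlier binding gives V := plus(plus(tup(2, M, R), tup(m, M, nil)), m).
Delete trivial equation false ≐ false.
Decompose plus/2: M ≐ nil,  c ≐ c.
Bind M := nil; substituting into the one remaining equation that mentions M gives: tup(plus(plus(tup(2, nil, R), tup(m, nil, nil)), m), R, c) ≐ tup(Y, nil, c). Substituting into the earlier bindings gives V := plus(plus(tup(2, nil, R), tup(m, nil, nil)), m), N := plus(tup(2, nil, R), tup(m, nil, nil)).
Delete trivial equation c ≐ c.
Decompose tup/3: plus(plus(tup(2, nil, R), tup(m, nil, nil)), m) ≐ Y,  R ≐ nil,  c ≐ c.
Bind Y := plus(plus(tup(2, nil, R), tup(m, nil, nil)), m); no other remaining equation mentions Y.
Bind R := nil; no other remaining equation mentions R. Substituting into the earlier bindings gives V := plus(plus(tup(2, nil, nil), tup(m, nil, nil)), m), N := plus(tup(2, nil, nil), tup(m, nil, nil)), Y := plus(plus(tup(2, nil, nil), tup(m, nil, nil)), m).
Delete trivial equation c ≐ c.
MGU = { V := plus(plus(tup(2, nil, nil), tup(m, nil, nil)), m), N := plus(tup(2, nil, nil), tup(m, nil, nil)), M := nil, Y := plus(plus(tup(2, nil, nil), tup(m, nil, nil)), m), R := nil }, so V := plus(plus(tup(2, nil, nil), tup(m, nil, nil)), m).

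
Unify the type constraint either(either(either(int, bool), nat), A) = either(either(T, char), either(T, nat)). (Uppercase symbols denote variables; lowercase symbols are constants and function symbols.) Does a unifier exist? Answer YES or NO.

Decompose either/2: either(either(int, bool), nat) = either(T, char),  A = either(T, nat).
Decompose either/2: either(int, bool) = T,  nat = char.
Bind T := either(int, bool); substituting into the one remaining equation that mentions T gives: A = either(either(int, bool), nat).
Clash: constants nat and char differ; no unifier exists.

NO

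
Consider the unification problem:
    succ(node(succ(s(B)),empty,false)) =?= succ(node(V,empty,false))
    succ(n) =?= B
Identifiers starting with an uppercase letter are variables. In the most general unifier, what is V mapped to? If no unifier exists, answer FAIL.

Decompose succ/1: node(succ(s(B)),empty,false) =?= node(V,empty,false).
Decompose node/3: succ(s(B)) =?= V,  empty =?= empty,  false =?= false.
Bind V := succ(s(B)); no other remaining equation mentions V.
Delete trivial equation empty =?= empty.
Delete trivial equation false =?= false.
Bind B := succ(n). Substituting into the earlier binding gives V := succ(s(succ(n))).
MGU = { V ↦ succ(s(succ(n))), B ↦ succ(n) }, so V ↦ succ(s(succ(n))).

succ(s(succ(n)))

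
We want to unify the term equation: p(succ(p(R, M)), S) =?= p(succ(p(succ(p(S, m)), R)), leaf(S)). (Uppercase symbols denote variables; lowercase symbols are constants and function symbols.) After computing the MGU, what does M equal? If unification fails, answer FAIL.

Decompose p/2: succ(p(R, M)) =?= succ(p(succ(p(S, m)), R)),  S =?= leaf(S).
Decompose succ/1: p(R, M) =?= p(succ(p(S, m)), R).
Decompose p/2: R =?= succ(p(S, m)),  M =?= R.
Bind R := succ(p(S, m)); substituting into the one remaining equation that mentions R gives: M =?= succ(p(S, m)).
Bind M := succ(p(S, m)); no other remaining equation mentions M.
Occurs check fails: S occurs in leaf(S); the equation S =?= leaf(S) has no finite solution.

FAIL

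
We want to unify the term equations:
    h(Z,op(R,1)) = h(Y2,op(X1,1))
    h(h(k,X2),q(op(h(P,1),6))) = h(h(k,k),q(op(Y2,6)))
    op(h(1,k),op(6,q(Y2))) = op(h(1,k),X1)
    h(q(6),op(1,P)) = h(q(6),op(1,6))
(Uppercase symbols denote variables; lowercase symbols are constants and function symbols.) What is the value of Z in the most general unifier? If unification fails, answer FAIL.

h(6,1)

Decompose h/2: Z = Y2,  op(R,1) = op(X1,1).
Bind Z := Y2; no other remaining equation mentions Z.
Decompose op/2: R = X1,  1 = 1.
Bind R := X1; no other remaining equation mentions R.
Delete trivial equation 1 = 1.
Decompose h/2: h(k,X2) = h(k,k),  q(op(h(P,1),6)) = q(op(Y2,6)).
Decompose h/2: k = k,  X2 = k.
Delete trivial equation k = k.
Bind X2 := k; no other remaining equation mentions X2.
Decompose q/1: op(h(P,1),6) = op(Y2,6).
Decompose op/2: h(P,1) = Y2,  6 = 6.
Bind Y2 := h(P,1); substituting into the one remaining equation that mentions Y2 gives: op(h(1,k),op(6,q(h(P,1)))) = op(h(1,k),X1). Substituting into the earlier binding gives Z := h(P,1).
Delete trivial equation 6 = 6.
Decompose op/2: h(1,k) = h(1,k),  op(6,q(h(P,1))) = X1.
Delete trivial equation h(1,k) = h(1,k).
Bind X1 := op(6,q(h(P,1))); no other remaining equation mentions X1. Substituting into the earlier binding gives R := op(6,q(h(P,1))).
Decompose h/2: q(6) = q(6),  op(1,P) = op(1,6).
Delete trivial equation q(6) = q(6).
Decompose op/2: 1 = 1,  P = 6.
Delete trivial equation 1 = 1.
Bind P := 6. Substituting into the earlier bindings gives Z := h(6,1), R := op(6,q(h(6,1))), Y2 := h(6,1), X1 := op(6,q(h(6,1))).
MGU = { Z := h(6,1), R := op(6,q(h(6,1))), X2 := k, Y2 := h(6,1), X1 := op(6,q(h(6,1))), P := 6 }, so Z := h(6,1).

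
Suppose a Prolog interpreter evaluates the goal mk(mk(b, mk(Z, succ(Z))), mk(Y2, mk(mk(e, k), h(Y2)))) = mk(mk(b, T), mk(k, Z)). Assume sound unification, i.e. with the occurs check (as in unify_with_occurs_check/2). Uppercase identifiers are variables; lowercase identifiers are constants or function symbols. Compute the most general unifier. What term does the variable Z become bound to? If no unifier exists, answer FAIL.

mk(mk(e, k), h(k))

Decompose mk/2: mk(b, mk(Z, succ(Z))) = mk(b, T),  mk(Y2, mk(mk(e, k), h(Y2))) = mk(k, Z).
Decompose mk/2: b = b,  mk(Z, succ(Z)) = T.
Delete trivial equation b = b.
Bind T := mk(Z, succ(Z)); no other remaining equation mentions T.
Decompose mk/2: Y2 = k,  mk(mk(e, k), h(Y2)) = Z.
Bind Y2 := k; substituting into the remaining equation gives: mk(mk(e, k), h(k)) = Z.
Bind Z := mk(mk(e, k), h(k)). Substituting into the earlier binding gives T := mk(mk(mk(e, k), h(k)), succ(mk(mk(e, k), h(k)))).
MGU = { T -> mk(mk(mk(e, k), h(k)), succ(mk(mk(e, k), h(k)))), Y2 -> k, Z -> mk(mk(e, k), h(k)) }, so Z -> mk(mk(e, k), h(k)).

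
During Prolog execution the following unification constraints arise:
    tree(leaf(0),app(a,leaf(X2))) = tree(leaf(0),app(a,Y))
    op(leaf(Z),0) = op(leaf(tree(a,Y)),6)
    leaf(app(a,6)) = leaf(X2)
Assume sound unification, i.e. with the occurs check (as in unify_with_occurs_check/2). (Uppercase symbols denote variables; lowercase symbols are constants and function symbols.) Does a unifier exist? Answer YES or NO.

Decompose tree/2: leaf(0) = leaf(0),  app(a,leaf(X2)) = app(a,Y).
Delete trivial equation leaf(0) = leaf(0).
Decompose app/2: a = a,  leaf(X2) = Y.
Delete trivial equation a = a.
Bind Y := leaf(X2); substituting into the one remaining equation that mentions Y gives: op(leaf(Z),0) = op(leaf(tree(a,leaf(X2))),6).
Decompose op/2: leaf(Z) = leaf(tree(a,leaf(X2))),  0 = 6.
Decompose leaf/1: Z = tree(a,leaf(X2)).
Bind Z := tree(a,leaf(X2)); no other remaining equation mentions Z.
Clash: constants 0 and 6 differ; no unifier exists.

NO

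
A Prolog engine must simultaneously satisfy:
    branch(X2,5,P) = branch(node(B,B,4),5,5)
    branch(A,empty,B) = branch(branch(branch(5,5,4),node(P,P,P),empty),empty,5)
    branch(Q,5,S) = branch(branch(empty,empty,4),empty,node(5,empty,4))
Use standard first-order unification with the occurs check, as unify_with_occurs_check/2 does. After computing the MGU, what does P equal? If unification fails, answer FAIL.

Decompose branch/3: X2 = node(B,B,4),  5 = 5,  P = 5.
Bind X2 := node(B,B,4); no other remaining equation mentions X2.
Delete trivial equation 5 = 5.
Bind P := 5; substituting into the one remaining equation that mentions P gives: branch(A,empty,B) = branch(branch(branch(5,5,4),node(5,5,5),empty),empty,5).
Decompose branch/3: A = branch(branch(5,5,4),node(5,5,5),empty),  empty = empty,  B = 5.
Bind A := branch(branch(5,5,4),node(5,5,5),empty); no other remaining equation mentions A.
Delete trivial equation empty = empty.
Bind B := 5; no other remaining equation mentions B. Substituting into the earlier binding gives X2 := node(5,5,4).
Decompose branch/3: Q = branch(empty,empty,4),  5 = empty,  S = node(5,empty,4).
Bind Q := branch(empty,empty,4); no other remaining equation mentions Q.
Clash: constants 5 and empty differ; no unifier exists.

FAIL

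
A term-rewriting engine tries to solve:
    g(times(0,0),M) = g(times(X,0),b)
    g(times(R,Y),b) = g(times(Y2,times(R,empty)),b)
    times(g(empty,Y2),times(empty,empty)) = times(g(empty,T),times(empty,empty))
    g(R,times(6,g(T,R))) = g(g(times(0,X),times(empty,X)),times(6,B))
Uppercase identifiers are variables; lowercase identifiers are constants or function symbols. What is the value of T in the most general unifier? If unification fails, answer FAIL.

g(times(0,0),times(empty,0))

Decompose g/2: times(0,0) = times(X,0),  M = b.
Decompose times/2: 0 = X,  0 = 0.
Bind X := 0; substituting into the one remaining equation that mentions X gives: g(R,times(6,g(T,R))) = g(g(times(0,0),times(empty,0)),times(6,B)).
Delete trivial equation 0 = 0.
Bind M := b; no other remaining equation mentions M.
Decompose g/2: times(R,Y) = times(Y2,times(R,empty)),  b = b.
Decompose times/2: R = Y2,  Y = times(R,empty).
Bind R := Y2; substituting into the 2 remaining equations that mention R gives: Y = times(Y2,empty),  g(Y2,times(6,g(T,Y2))) = g(g(times(0,0),times(empty,0)),times(6,B)).
Bind Y := times(Y2,empty); no other remaining equation mentions Y.
Delete trivial equation b = b.
Decompose times/2: g(empty,Y2) = g(empty,T),  times(empty,empty) = times(empty,empty).
Decompose g/2: empty = empty,  Y2 = T.
Delete trivial equation empty = empty.
Bind Y2 := T; substituting into the one remaining equation that mentions Y2 gives: g(T,times(6,g(T,T))) = g(g(times(0,0),times(empty,0)),times(6,B)). Substituting into the earlier bindings gives R := T, Y := times(T,empty).
Delete trivial equation times(empty,empty) = times(empty,empty).
Decompose g/2: T = g(times(0,0),times(empty,0)),  times(6,g(T,T)) = times(6,B).
Bind T := g(times(0,0),times(empty,0)); substituting into the remaining equation gives: times(6,g(g(times(0,0),times(empty,0)),g(times(0,0),times(empty,0)))) = times(6,B). Substituting into the earlier bindings gives R := g(times(0,0),times(empty,0)), Y := times(g(times(0,0),times(empty,0)),empty), Y2 := g(times(0,0),times(empty,0)).
Decompose times/2: 6 = 6,  g(g(times(0,0),times(empty,0)),g(times(0,0),times(empty,0))) = B.
Delete trivial equation 6 = 6.
Bind B := g(g(times(0,0),times(empty,0)),g(times(0,0),times(empty,0))).
MGU = { X := 0, M := b, R := g(times(0,0),times(empty,0)), Y := times(g(times(0,0),times(empty,0)),empty), Y2 := g(times(0,0),times(empty,0)), T := g(times(0,0),times(empty,0)), B := g(g(times(0,0),times(empty,0)),g(times(0,0),times(empty,0))) }, so T := g(times(0,0),times(empty,0)).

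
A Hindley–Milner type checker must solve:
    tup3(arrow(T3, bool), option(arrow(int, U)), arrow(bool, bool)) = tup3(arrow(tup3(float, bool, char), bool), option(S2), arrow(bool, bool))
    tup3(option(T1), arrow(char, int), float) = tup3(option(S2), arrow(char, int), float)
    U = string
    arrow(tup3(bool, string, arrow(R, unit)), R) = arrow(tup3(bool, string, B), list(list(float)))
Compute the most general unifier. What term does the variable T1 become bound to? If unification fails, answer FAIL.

arrow(int, string)

Decompose tup3/3: arrow(T3, bool) = arrow(tup3(float, bool, char), bool),  option(arrow(int, U)) = option(S2),  arrow(bool, bool) = arrow(bool, bool).
Decompose arrow/2: T3 = tup3(float, bool, char),  bool = bool.
Bind T3 := tup3(float, bool, char); no other remaining equation mentions T3.
Delete trivial equation bool = bool.
Decompose option/1: arrow(int, U) = S2.
Bind S2 := arrow(int, U); substituting into the one remaining equation that mentions S2 gives: tup3(option(T1), arrow(char, int), float) = tup3(option(arrow(int, U)), arrow(char, int), float).
Delete trivial equation arrow(bool, bool) = arrow(bool, bool).
Decompose tup3/3: option(T1) = option(arrow(int, U)),  arrow(char, int) = arrow(char, int),  float = float.
Decompose option/1: T1 = arrow(int, U).
Bind T1 := arrow(int, U); no other remaining equation mentions T1.
Delete trivial equation arrow(char, int) = arrow(char, int).
Delete trivial equation float = float.
Bind U := string; no other remaining equation mentions U. Substituting into the earlier bindings gives S2 := arrow(int, string), T1 := arrow(int, string).
Decompose arrow/2: tup3(bool, string, arrow(R, unit)) = tup3(bool, string, B),  R = list(list(float)).
Decompose tup3/3: bool = bool,  string = string,  arrow(R, unit) = B.
Delete trivial equation bool = bool.
Delete trivial equation string = string.
Bind B := arrow(R, unit); no other remaining equation mentions B.
Bind R := list(list(float)). Substituting into the earlier binding gives B := arrow(list(list(float)), unit).
MGU = { T3 := tup3(float, bool, char), S2 := arrow(int, string), T1 := arrow(int, string), U := string, B := arrow(list(list(float)), unit), R := list(list(float)) }, so T1 := arrow(int, string).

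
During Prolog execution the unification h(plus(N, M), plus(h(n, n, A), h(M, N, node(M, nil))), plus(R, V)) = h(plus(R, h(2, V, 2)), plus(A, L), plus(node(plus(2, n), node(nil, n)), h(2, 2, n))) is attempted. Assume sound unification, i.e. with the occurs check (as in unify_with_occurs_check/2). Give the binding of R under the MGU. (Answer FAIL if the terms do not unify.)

FAIL

Decompose h/3: plus(N, M) = plus(R, h(2, V, 2)),  plus(h(n, n, A), h(M, N, node(M, nil))) = plus(A, L),  plus(R, V) = plus(node(plus(2, n), node(nil, n)), h(2, 2, n)).
Decompose plus/2: N = R,  M = h(2, V, 2).
Bind N := R; substituting into the one remaining equation that mentions N gives: plus(h(n, n, A), h(M, R, node(M, nil))) = plus(A, L).
Bind M := h(2, V, 2); substituting into the one remaining equation that mentions M gives: plus(h(n, n, A), h(h(2, V, 2), R, node(h(2, V, 2), nil))) = plus(A, L).
Decompose plus/2: h(n, n, A) = A,  h(h(2, V, 2), R, node(h(2, V, 2), nil)) = L.
Occurs check fails: A occurs in h(n, n, A); the equation A = h(n, n, A) has no finite solution.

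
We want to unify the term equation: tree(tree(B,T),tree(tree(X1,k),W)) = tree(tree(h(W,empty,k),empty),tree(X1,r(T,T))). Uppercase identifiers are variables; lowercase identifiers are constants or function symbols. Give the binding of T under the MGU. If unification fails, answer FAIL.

Decompose tree/2: tree(B,T) = tree(h(W,empty,k),empty),  tree(tree(X1,k),W) = tree(X1,r(T,T)).
Decompose tree/2: B = h(W,empty,k),  T = empty.
Bind B := h(W,empty,k); no other remaining equation mentions B.
Bind T := empty; substituting into the remaining equation gives: tree(tree(X1,k),W) = tree(X1,r(empty,empty)).
Decompose tree/2: tree(X1,k) = X1,  W = r(empty,empty).
Occurs check fails: X1 occurs in tree(X1,k); the equation X1 = tree(X1,k) has no finite solution.

FAIL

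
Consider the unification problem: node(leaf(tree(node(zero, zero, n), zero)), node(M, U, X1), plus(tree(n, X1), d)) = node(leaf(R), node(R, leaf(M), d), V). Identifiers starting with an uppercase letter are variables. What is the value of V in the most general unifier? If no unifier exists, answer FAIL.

plus(tree(n, d), d)

Decompose node/3: leaf(tree(node(zero, zero, n), zero)) = leaf(R),  node(M, U, X1) = node(R, leaf(M), d),  plus(tree(n, X1), d) = V.
Decompose leaf/1: tree(node(zero, zero, n), zero) = R.
Bind R := tree(node(zero, zero, n), zero); substituting into the one remaining equation that mentions R gives: node(M, U, X1) = node(tree(node(zero, zero, n), zero), leaf(M), d).
Decompose node/3: M = tree(node(zero, zero, n), zero),  U = leaf(M),  X1 = d.
Bind M := tree(node(zero, zero, n), zero); substituting into the one remaining equation that mentions M gives: U = leaf(tree(node(zero, zero, n), zero)).
Bind U := leaf(tree(node(zero, zero, n), zero)); no other remaining equation mentions U.
Bind X1 := d; substituting into the remaining equation gives: plus(tree(n, d), d) = V.
Bind V := plus(tree(n, d), d).
MGU = { R -> tree(node(zero, zero, n), zero), M -> tree(node(zero, zero, n), zero), U -> leaf(tree(node(zero, zero, n), zero)), X1 -> d, V -> plus(tree(n, d), d) }, so V -> plus(tree(n, d), d).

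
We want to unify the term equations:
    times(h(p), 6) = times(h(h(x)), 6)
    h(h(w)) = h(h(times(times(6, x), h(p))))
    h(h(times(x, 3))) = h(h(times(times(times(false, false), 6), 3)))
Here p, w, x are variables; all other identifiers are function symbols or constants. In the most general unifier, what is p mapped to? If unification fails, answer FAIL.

h(times(times(false, false), 6))

Decompose times/2: h(p) = h(h(x)),  6 = 6.
Decompose h/1: p = h(x).
Bind p := h(x); substituting into the one remaining equation that mentions p gives: h(h(w)) = h(h(times(times(6, x), h(h(x))))).
Delete trivial equation 6 = 6.
Decompose h/1: h(w) = h(times(times(6, x), h(h(x)))).
Decompose h/1: w = times(times(6, x), h(h(x))).
Bind w := times(times(6, x), h(h(x))); no other remaining equation mentions w.
Decompose h/1: h(times(x, 3)) = h(times(times(times(false, false), 6), 3)).
Decompose h/1: times(x, 3) = times(times(times(false, false), 6), 3).
Decompose times/2: x = times(times(false, false), 6),  3 = 3.
Bind x := times(times(false, false), 6); no other remaining equation mentions x. Substituting into the earlier bindings gives p := h(times(times(false, false), 6)), w := times(times(6, times(times(false, false), 6)), h(h(times(times(false, false), 6)))).
Delete trivial equation 3 = 3.
MGU = { p -> h(times(times(false, false), 6)), w -> times(times(6, times(times(false, false), 6)), h(h(times(times(false, false), 6)))), x -> times(times(false, false), 6) }, so p -> h(times(times(false, false), 6)).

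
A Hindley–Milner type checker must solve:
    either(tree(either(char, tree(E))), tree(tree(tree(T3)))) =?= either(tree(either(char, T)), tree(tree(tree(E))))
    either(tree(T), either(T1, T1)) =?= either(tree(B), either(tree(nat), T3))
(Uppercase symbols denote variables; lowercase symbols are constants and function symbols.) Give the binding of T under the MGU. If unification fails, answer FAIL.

tree(tree(nat))

Decompose either/2: tree(either(char, tree(E))) =?= tree(either(char, T)),  tree(tree(tree(T3))) =?= tree(tree(tree(E))).
Decompose tree/1: either(char, tree(E)) =?= either(char, T).
Decompose either/2: char =?= char,  tree(E) =?= T.
Delete trivial equation char =?= char.
Bind T := tree(E); substituting into the one remaining equation that mentions T gives: either(tree(tree(E)), either(T1, T1)) =?= either(tree(B), either(tree(nat), T3)).
Decompose tree/1: tree(tree(T3)) =?= tree(tree(E)).
Decompose tree/1: tree(T3) =?= tree(E).
Decompose tree/1: T3 =?= E.
Bind T3 := E; substituting into the remaining equation gives: either(tree(tree(E)), either(T1, T1)) =?= either(tree(B), either(tree(nat), E)).
Decompose either/2: tree(tree(E)) =?= tree(B),  either(T1, T1) =?= either(tree(nat), E).
Decompose tree/1: tree(E) =?= B.
Bind B := tree(E); no other remaining equation mentions B.
Decompose either/2: T1 =?= tree(nat),  T1 =?= E.
Bind T1 := tree(nat); substituting into the remaining equation gives: tree(nat) =?= E.
Bind E := tree(nat). Substituting into the earlier bindings gives T := tree(tree(nat)), T3 := tree(nat), B := tree(tree(nat)).
MGU = { T ↦ tree(tree(nat)), T3 ↦ tree(nat), B ↦ tree(tree(nat)), T1 ↦ tree(nat), E ↦ tree(nat) }, so T ↦ tree(tree(nat)).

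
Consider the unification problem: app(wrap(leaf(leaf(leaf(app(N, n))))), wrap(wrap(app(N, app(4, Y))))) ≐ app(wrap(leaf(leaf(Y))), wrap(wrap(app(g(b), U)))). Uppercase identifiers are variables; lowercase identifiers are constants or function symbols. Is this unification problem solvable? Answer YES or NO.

Decompose app/2: wrap(leaf(leaf(leaf(app(N, n))))) ≐ wrap(leaf(leaf(Y))),  wrap(wrap(app(N, app(4, Y)))) ≐ wrap(wrap(app(g(b), U))).
Decompose wrap/1: leaf(leaf(leaf(app(N, n)))) ≐ leaf(leaf(Y)).
Decompose leaf/1: leaf(leaf(app(N, n))) ≐ leaf(Y).
Decompose leaf/1: leaf(app(N, n)) ≐ Y.
Bind Y := leaf(app(N, n)); substituting into the remaining equation gives: wrap(wrap(app(N, app(4, leaf(app(N, n)))))) ≐ wrap(wrap(app(g(b), U))).
Decompose wrap/1: wrap(app(N, app(4, leaf(app(N, n))))) ≐ wrap(app(g(b), U)).
Decompose wrap/1: app(N, app(4, leaf(app(N, n)))) ≐ app(g(b), U).
Decompose app/2: N ≐ g(b),  app(4, leaf(app(N, n))) ≐ U.
Bind N := g(b); substituting into the remaining equation gives: app(4, leaf(app(g(b), n))) ≐ U. Substituting into the earlier binding gives Y := leaf(app(g(b), n)).
Bind U := app(4, leaf(app(g(b), n))).
No equations remain and no clash or occurs-check failure arose, so a unifier exists.

YES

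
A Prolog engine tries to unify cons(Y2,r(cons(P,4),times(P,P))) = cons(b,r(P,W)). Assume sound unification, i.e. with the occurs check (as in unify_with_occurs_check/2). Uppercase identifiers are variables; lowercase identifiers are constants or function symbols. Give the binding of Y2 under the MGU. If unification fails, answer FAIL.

FAIL

Decompose cons/2: Y2 = b,  r(cons(P,4),times(P,P)) = r(P,W).
Bind Y2 := b; no other remaining equation mentions Y2.
Decompose r/2: cons(P,4) = P,  times(P,P) = W.
Occurs check fails: P occurs in cons(P,4); the equation P = cons(P,4) has no finite solution.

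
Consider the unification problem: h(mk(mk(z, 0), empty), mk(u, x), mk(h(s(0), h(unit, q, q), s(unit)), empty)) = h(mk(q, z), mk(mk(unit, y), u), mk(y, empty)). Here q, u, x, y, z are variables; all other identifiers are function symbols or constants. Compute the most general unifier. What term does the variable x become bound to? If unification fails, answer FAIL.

mk(unit, h(s(0), h(unit, mk(empty, 0), mk(empty, 0)), s(unit)))

Decompose h/3: mk(mk(z, 0), empty) = mk(q, z),  mk(u, x) = mk(mk(unit, y), u),  mk(h(s(0), h(unit, q, q), s(unit)), empty) = mk(y, empty).
Decompose mk/2: mk(z, 0) = q,  empty = z.
Bind q := mk(z, 0); substituting into the one remaining equation that mentions q gives: mk(h(s(0), h(unit, mk(z, 0), mk(z, 0)), s(unit)), empty) = mk(y, empty).
Bind z := empty; substituting into the one remaining equation that mentions z gives: mk(h(s(0), h(unit, mk(empty, 0), mk(empty, 0)), s(unit)), empty) = mk(y, empty). Substituting into the earlier binding gives q := mk(empty, 0).
Decompose mk/2: u = mk(unit, y),  x = u.
Bind u := mk(unit, y); substituting into the one remaining equation that mentions u gives: x = mk(unit, y).
Bind x := mk(unit, y); no other remaining equation mentions x.
Decompose mk/2: h(s(0), h(unit, mk(empty, 0), mk(empty, 0)), s(unit)) = y,  empty = empty.
Bind y := h(s(0), h(unit, mk(empty, 0), mk(empty, 0)), s(unit)); no other remaining equation mentions y. Substituting into the earlier bindings gives u := mk(unit, h(s(0), h(unit, mk(empty, 0), mk(empty, 0)), s(unit))), x := mk(unit, h(s(0), h(unit, mk(empty, 0), mk(empty, 0)), s(unit))).
Delete trivial equation empty = empty.
MGU = { q -> mk(empty, 0), z -> empty, u -> mk(unit, h(s(0), h(unit, mk(empty, 0), mk(empty, 0)), s(unit))), x -> mk(unit, h(s(0), h(unit, mk(empty, 0), mk(empty, 0)), s(unit))), y -> h(s(0), h(unit, mk(empty, 0), mk(empty, 0)), s(unit)) }, so x -> mk(unit, h(s(0), h(unit, mk(empty, 0), mk(empty, 0)), s(unit))).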